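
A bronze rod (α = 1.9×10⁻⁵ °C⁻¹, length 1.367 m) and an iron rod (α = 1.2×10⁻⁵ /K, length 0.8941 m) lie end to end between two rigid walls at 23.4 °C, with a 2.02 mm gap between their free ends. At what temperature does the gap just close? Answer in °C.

T = 78.4 °C

Gap closes when ΔL₁ + ΔL₂ = 2.02 mm = 2.02×10⁻³ m
(α₁L₁ + α₂L₂)ΔT = g
α₁L₁ + α₂L₂ = 1.9×10⁻⁵×1.367 + 1.2×10⁻⁵×0.8941 = 3.67022×10⁻⁵ m/K
ΔT = 2.02×10⁻³ / 3.67022×10⁻⁵ = 55.038 K
T = 23.4 + 55.038 = 78.438 °C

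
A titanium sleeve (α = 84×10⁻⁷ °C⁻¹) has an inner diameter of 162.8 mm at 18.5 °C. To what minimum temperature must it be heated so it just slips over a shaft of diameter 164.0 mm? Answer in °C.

T = 896 °C

Required Δd = 164.0 − 162.8 = 1.2 mm
Δd = αd₀ΔT ⇒ ΔT = Δd/(αd₀) = 1.2 / (84×10⁻⁷ × 162.8) = 877.50 K
T_min = 18.5 + 877.50 = 896.00 °C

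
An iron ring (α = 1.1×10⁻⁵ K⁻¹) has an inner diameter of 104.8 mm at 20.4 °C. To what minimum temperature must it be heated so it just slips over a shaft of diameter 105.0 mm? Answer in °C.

Required Δd = 105.0 − 104.8 = 0.2 mm
Δd = αd₀ΔT ⇒ ΔT = Δd/(αd₀) = 0.2 / (1.1×10⁻⁵ × 104.8) = 173.49 K
T_min = 20.4 + 173.49 = 193.89 °C

T = 194 °C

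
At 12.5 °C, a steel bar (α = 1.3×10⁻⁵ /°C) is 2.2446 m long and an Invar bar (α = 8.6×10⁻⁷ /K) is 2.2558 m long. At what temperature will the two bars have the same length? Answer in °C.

Equal length when α₁L₁ΔT − α₂L₂ΔT = L₂ − L₁ = 1.12×10⁻² m
α₁L₁ = 2.91798×10⁻⁵, α₂L₂ = 1.939988×10⁻⁶ → Δ(αL) = 2.7239812×10⁻⁵ m/K
ΔT = 1.12×10⁻² / 2.7239812×10⁻⁵ = 411.163 K, so T = 12.5 + 411.163 = 423.663 °C

T = 423.7 °C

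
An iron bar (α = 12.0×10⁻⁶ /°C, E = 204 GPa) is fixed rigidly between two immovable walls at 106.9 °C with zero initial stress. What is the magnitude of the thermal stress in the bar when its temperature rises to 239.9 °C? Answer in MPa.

Fully constrained: the free strain ε = αΔT is blocked, so σ = Eε = EαΔT.
|ΔT| = 133.0 K
σ = 204×10⁹ × 12.0×10⁻⁶ × 133.0 = 3.26×10⁸ Pa

σ = 326 MPa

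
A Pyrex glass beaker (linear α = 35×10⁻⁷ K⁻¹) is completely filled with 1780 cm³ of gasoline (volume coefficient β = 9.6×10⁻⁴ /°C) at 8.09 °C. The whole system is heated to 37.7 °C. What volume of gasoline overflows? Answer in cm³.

50.0 cm³

The beaker also expands: β_container ≈ 3α = 1.05×10⁻⁵ /K
Net overflow = V₀(β_liq − 3α_cont)ΔT
β − 3α = 9.60×10⁻⁴ − 1.05×10⁻⁵ = 9.495×10⁻⁴ /K; ΔT = 29.61 K
ΔV = 1780 × 9.495×10⁻⁴ × 29.61 = 50.0 cm³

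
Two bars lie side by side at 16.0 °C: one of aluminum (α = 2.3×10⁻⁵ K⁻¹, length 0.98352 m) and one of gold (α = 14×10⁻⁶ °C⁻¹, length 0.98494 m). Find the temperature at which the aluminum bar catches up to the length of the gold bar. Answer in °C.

T = 176.8 °C

Equal length when α₁L₁ΔT − α₂L₂ΔT = L₂ − L₁ = 1.42×10⁻³ m
α₁L₁ = 2.262096×10⁻⁵, α₂L₂ = 1.378916×10⁻⁵ → Δ(αL) = 8.8318×10⁻⁶ m/K
ΔT = 1.42×10⁻³ / 8.8318×10⁻⁶ = 160.783 K, so T = 16.0 + 160.783 = 176.783 °C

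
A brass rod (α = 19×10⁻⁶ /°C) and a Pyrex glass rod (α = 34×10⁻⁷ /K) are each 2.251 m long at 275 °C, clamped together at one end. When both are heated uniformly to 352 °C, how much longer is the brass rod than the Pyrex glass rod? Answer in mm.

2.70 mm

ΔT = 77 K
brass: ΔL = 19×10⁻⁶ × 2.251 m × 77 = 3.2932×10⁻³ m = 3.2932 mm
Pyrex glass: ΔL = 34×10⁻⁷ × 2.251 m × 77 = 5.8931×10⁻⁴ m = 0.58931 mm
difference = 3.2932 − 0.58931 = 2.70389 mm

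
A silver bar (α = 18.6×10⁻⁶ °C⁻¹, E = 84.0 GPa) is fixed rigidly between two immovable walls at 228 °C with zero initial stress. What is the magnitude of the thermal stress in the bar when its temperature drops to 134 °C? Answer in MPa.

σ = 147 MPa

Fully constrained: the free strain ε = αΔT is blocked, so σ = Eε = EαΔT.
|ΔT| = 94 K
σ = 84.0×10⁹ × 18.6×10⁻⁶ × 94 = 1.47×10⁸ Pa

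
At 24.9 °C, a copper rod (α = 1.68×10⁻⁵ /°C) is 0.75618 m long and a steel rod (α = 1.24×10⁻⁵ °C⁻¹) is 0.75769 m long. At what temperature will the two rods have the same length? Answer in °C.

T = 481.3 °C

Equal length when α₁L₁ΔT − α₂L₂ΔT = L₂ − L₁ = 1.51×10⁻³ m
α₁L₁ = 1.2703824×10⁻⁵, α₂L₂ = 9.395356×10⁻⁶ → Δ(αL) = 3.308468×10⁻⁶ m/K
ΔT = 1.51×10⁻³ / 3.308468×10⁻⁶ = 456.405 K, so T = 24.9 + 456.405 = 481.305 °C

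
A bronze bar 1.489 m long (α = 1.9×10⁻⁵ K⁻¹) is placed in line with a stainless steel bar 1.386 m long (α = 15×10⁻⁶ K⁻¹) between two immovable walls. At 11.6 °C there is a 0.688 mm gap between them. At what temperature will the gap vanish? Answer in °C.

T = 25.6 °C

α₁L₁ = 2.8291×10⁻⁵ m/K, α₂L₂ = 2.079×10⁻⁵ m/K → total 4.9081×10⁻⁵ m/K
ΔT = g/(α₁L₁+α₂L₂) = 6.88×10⁻⁴ / 4.9081×10⁻⁵ = 14.018 K
T = 11.6 + 14.018 = 25.618 °C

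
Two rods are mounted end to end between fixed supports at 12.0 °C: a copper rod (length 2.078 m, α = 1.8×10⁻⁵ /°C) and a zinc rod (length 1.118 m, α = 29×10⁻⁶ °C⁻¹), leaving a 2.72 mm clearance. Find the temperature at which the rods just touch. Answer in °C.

Gap closes when ΔL₁ + ΔL₂ = 2.72 mm = 2.72×10⁻³ m
(α₁L₁ + α₂L₂)ΔT = g
α₁L₁ + α₂L₂ = 1.8×10⁻⁵×2.078 + 29×10⁻⁶×1.118 = 6.9826×10⁻⁵ m/K
ΔT = 2.72×10⁻³ / 6.9826×10⁻⁵ = 38.954 K
T = 12.0 + 38.954 = 50.954 °C

T = 51.0 °C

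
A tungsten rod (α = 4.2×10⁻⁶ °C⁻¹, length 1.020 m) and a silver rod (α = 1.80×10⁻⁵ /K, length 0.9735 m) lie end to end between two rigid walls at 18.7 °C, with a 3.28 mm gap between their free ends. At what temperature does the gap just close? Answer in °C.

T = 169 °C

Gap closes when ΔL₁ + ΔL₂ = 3.28 mm = 3.28×10⁻³ m
(α₁L₁ + α₂L₂)ΔT = g
α₁L₁ + α₂L₂ = 4.2×10⁻⁶×1.020 + 1.80×10⁻⁵×0.9735 = 2.1807×10⁻⁵ m/K
ΔT = 3.28×10⁻³ / 2.1807×10⁻⁵ = 150.41 K
T = 18.7 + 150.41 = 169.11 °C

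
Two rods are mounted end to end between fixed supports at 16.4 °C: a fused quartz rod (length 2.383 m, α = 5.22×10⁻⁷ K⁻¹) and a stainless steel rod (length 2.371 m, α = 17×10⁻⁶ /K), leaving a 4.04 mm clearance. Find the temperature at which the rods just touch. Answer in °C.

Gap closes when ΔL₁ + ΔL₂ = 4.04 mm = 4.04×10⁻³ m
(α₁L₁ + α₂L₂)ΔT = g
α₁L₁ + α₂L₂ = 5.22×10⁻⁷×2.383 + 17×10⁻⁶×2.371 = 4.1550926×10⁻⁵ m/K
ΔT = 4.04×10⁻³ / 4.1550926×10⁻⁵ = 97.23 K
T = 16.4 + 97.23 = 113.63 °C

T = 114 °C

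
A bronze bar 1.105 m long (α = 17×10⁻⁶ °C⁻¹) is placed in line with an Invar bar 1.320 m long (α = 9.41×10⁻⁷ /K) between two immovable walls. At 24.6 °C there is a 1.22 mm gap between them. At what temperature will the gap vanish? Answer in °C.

Gap closes when ΔL₁ + ΔL₂ = 1.22 mm = 1.22×10⁻³ m
(α₁L₁ + α₂L₂)ΔT = g
α₁L₁ + α₂L₂ = 17×10⁻⁶×1.105 + 9.41×10⁻⁷×1.320 = 2.002712×10⁻⁵ m/K
ΔT = 1.22×10⁻³ / 2.002712×10⁻⁵ = 60.917 K
T = 24.6 + 60.917 = 85.517 °C

T = 85.5 °C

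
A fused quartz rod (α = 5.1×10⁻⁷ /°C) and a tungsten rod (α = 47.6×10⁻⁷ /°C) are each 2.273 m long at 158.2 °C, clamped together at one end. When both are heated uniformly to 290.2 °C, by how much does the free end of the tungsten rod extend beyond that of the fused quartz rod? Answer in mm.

ΔT = 132.0 K
fused quartz: ΔL = 5.1×10⁻⁷ × 2.273 m × 132.0 = 1.5302×10⁻⁴ m = 0.15302 mm
tungsten: ΔL = 47.6×10⁻⁷ × 2.273 m × 132.0 = 1.4282×10⁻³ m = 1.4282 mm
difference = 1.4282 − 0.15302 = 1.27518 mm

1.28 mm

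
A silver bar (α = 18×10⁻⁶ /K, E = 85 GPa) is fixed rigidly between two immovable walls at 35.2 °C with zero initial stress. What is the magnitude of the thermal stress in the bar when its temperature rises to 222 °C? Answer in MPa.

Fully constrained: the free strain ε = αΔT is blocked, so σ = Eε = EαΔT.
|ΔT| = 186.8 K
σ = 85.0×10⁹ × 18×10⁻⁶ × 186.8 = 2.86×10⁸ Pa

σ = 286 MPa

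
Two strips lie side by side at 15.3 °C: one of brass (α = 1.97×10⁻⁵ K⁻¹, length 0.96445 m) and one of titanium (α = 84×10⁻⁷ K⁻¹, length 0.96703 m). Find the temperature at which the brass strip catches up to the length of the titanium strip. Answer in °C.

T = 252.5 °C

Equal length when α₁L₁ΔT − α₂L₂ΔT = L₂ − L₁ = 2.58×10⁻³ m
α₁L₁ = 1.8999665×10⁻⁵, α₂L₂ = 8.123052×10⁻⁶ → Δ(αL) = 1.0876613×10⁻⁵ m/K
ΔT = 2.58×10⁻³ / 1.0876613×10⁻⁵ = 237.206 K, so T = 15.3 + 237.206 = 252.506 °C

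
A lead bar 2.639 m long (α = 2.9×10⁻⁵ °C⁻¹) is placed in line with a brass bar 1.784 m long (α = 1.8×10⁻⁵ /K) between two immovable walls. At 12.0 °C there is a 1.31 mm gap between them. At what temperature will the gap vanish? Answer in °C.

T = 24.1 °C

α₁L₁ = 7.6531×10⁻⁵ m/K, α₂L₂ = 3.2112×10⁻⁵ m/K → total 1.08643×10⁻⁴ m/K
ΔT = g/(α₁L₁+α₂L₂) = 1.31×10⁻³ / 1.08643×10⁻⁴ = 12.058 K
T = 12.0 + 12.058 = 24.058 °C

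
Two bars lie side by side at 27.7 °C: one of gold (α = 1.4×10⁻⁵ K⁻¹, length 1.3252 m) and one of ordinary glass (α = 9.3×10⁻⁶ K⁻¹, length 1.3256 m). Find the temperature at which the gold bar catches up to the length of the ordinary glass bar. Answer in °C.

Equal length when α₁L₁ΔT − α₂L₂ΔT = L₂ − L₁ = 4.00×10⁻⁴ m
α₁L₁ = 1.85528×10⁻⁵, α₂L₂ = 1.232808×10⁻⁵ → Δ(αL) = 6.22472×10⁻⁶ m/K
ΔT = 4.00×10⁻⁴ / 6.22472×10⁻⁶ = 64.2599 K, so T = 27.7 + 64.2599 = 91.9599 °C

T = 91.96 °C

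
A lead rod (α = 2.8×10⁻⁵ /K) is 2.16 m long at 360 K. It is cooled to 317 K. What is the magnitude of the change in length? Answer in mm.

|ΔT| = |317 − 360| = 43 K
ΔL = αL₀ΔT = (2.8×10⁻⁵)(2.16)(43) = 2.60×10⁻³ m

ΔL = 2.60 mm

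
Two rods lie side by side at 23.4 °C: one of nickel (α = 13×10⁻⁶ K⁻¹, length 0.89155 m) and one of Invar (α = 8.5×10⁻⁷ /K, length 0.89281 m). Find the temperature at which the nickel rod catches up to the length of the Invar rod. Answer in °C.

T = 139.7 °C

L₁(1 + α₁ΔT) = L₂(1 + α₂ΔT) ⇒ ΔT = (L₂ − L₁)/(α₁L₁ − α₂L₂)
L₂ − L₁ = 0.89281 − 0.89155 = 1.26×10⁻³ m
α₁L₁ − α₂L₂ = 13×10⁻⁶×0.89155 − 8.5×10⁻⁷×0.89281 = 1.08312615×10⁻⁵ m/K
ΔT = 1.26×10⁻³ / 1.08312615×10⁻⁵ = 116.330 K
T = 23.4 + 116.330 = 139.730 °C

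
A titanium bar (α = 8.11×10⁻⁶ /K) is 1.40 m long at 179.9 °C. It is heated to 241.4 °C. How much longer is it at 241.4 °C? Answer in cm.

|ΔT| = |241.4 − 179.9| = 61.5 K
ΔL = αL₀ΔT = (8.11×10⁻⁶)(1.40)(61.5) = 6.98×10⁻⁴ m

ΔL = 0.0698 cm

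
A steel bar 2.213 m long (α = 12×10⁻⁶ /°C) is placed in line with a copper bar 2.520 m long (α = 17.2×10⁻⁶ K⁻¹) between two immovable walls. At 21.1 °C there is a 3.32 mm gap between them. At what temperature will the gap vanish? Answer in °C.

T = 68.6 °C

α₁L₁ = 2.6556×10⁻⁵ m/K, α₂L₂ = 4.3344×10⁻⁵ m/K → total 6.99×10⁻⁵ m/K
ΔT = g/(α₁L₁+α₂L₂) = 3.32×10⁻³ / 6.99×10⁻⁵ = 47.496 K
T = 21.1 + 47.496 = 68.596 °C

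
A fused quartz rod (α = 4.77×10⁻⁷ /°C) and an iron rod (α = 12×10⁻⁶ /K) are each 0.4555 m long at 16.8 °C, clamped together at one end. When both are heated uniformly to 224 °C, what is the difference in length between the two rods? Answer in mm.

1.09 mm

ΔT = 207.2 K
fused quartz: ΔL = 4.77×10⁻⁷ × 0.4555 m × 207.2 = 4.5019×10⁻⁵ m = 0.045019 mm
iron: ΔL = 12×10⁻⁶ × 0.4555 m × 207.2 = 1.1326×10⁻³ m = 1.1326 mm
difference = 1.1326 − 0.045019 = 1.087581 mm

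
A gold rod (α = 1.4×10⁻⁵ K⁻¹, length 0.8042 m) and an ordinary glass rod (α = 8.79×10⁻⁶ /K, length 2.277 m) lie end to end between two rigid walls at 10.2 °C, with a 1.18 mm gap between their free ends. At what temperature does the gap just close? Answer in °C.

T = 47.9 °C

α₁L₁ = 1.12588×10⁻⁵ m/K, α₂L₂ = 2.001483×10⁻⁵ m/K → total 3.127363×10⁻⁵ m/K
ΔT = g/(α₁L₁+α₂L₂) = 1.18×10⁻³ / 3.127363×10⁻⁵ = 37.731 K
T = 10.2 + 37.731 = 47.931 °C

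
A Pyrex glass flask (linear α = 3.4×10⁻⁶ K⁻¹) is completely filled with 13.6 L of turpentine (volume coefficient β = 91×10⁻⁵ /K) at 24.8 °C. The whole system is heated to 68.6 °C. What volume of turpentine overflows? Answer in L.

The flask also expands: β_container ≈ 3α = 1.02×10⁻⁵ /K
Net overflow = V₀(β_liq − 3α_cont)ΔT
β − 3α = 9.10×10⁻⁴ − 1.02×10⁻⁵ = 8.998×10⁻⁴ /K; ΔT = 43.8 K
ΔV = 13.6 × 8.998×10⁻⁴ × 43.8 = 0.536 L

0.536 L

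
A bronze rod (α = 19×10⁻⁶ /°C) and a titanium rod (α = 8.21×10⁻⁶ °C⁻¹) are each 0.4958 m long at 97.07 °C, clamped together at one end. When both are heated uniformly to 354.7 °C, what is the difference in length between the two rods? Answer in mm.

1.38 mm

ΔT = 257.63 K
bronze: ΔL = 19×10⁻⁶ × 0.4958 m × 257.63 = 2.4269×10⁻³ m = 2.4269 mm
titanium: ΔL = 8.21×10⁻⁶ × 0.4958 m × 257.63 = 1.0487×10⁻³ m = 1.0487 mm
difference = 2.4269 − 1.0487 = 1.3782 mm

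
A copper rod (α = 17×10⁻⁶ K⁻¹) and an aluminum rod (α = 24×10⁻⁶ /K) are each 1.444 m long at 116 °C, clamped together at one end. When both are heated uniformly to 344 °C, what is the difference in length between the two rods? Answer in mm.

2.30 mm

ΔT = 228 K
copper: ΔL = 17×10⁻⁶ × 1.444 m × 228 = 5.5969×10⁻³ m = 5.5969 mm
aluminum: ΔL = 24×10⁻⁶ × 1.444 m × 228 = 7.9016×10⁻³ m = 7.9016 mm
difference = 7.9016 − 5.5969 = 2.3047 mm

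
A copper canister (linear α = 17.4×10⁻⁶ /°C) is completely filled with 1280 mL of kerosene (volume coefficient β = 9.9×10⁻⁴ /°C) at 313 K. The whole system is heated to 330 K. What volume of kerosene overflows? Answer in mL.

The canister also expands: β_container ≈ 3α = 5.22×10⁻⁵ /K
Net overflow = V₀(β_liq − 3α_cont)ΔT
β − 3α = 9.90×10⁻⁴ − 5.22×10⁻⁵ = 9.378×10⁻⁴ /K; ΔT = 17 K
ΔV = 1280 × 9.378×10⁻⁴ × 17 = 20.4 mL

20.4 mL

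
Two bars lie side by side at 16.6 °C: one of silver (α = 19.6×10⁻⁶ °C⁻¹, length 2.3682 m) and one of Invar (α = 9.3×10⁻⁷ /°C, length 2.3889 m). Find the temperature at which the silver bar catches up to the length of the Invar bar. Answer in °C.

Equal length when α₁L₁ΔT − α₂L₂ΔT = L₂ − L₁ = 2.07×10⁻² m
α₁L₁ = 4.641672×10⁻⁵, α₂L₂ = 2.221677×10⁻⁶ → Δ(αL) = 4.4195043×10⁻⁵ m/K
ΔT = 2.07×10⁻² / 4.4195043×10⁻⁵ = 468.378 K, so T = 16.6 + 468.378 = 484.978 °C

T = 485.0 °C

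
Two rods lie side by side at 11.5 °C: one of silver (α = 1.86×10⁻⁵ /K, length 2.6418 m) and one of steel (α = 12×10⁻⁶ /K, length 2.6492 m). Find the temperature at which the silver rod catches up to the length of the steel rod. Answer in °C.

T = 438.1 °C

Equal length when α₁L₁ΔT − α₂L₂ΔT = L₂ − L₁ = 7.40×10⁻³ m
α₁L₁ = 4.913748×10⁻⁵, α₂L₂ = 3.17904×10⁻⁵ → Δ(αL) = 1.734708×10⁻⁵ m/K
ΔT = 7.40×10⁻³ / 1.734708×10⁻⁵ = 426.585 K, so T = 11.5 + 426.585 = 438.085 °C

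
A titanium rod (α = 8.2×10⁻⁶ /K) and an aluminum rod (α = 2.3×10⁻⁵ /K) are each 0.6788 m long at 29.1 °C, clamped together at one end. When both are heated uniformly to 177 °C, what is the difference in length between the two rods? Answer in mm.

ΔT = 147.9 K
titanium: ΔL = 8.2×10⁻⁶ × 0.6788 m × 147.9 = 8.2324×10⁻⁴ m = 0.82324 mm
aluminum: ΔL = 2.3×10⁻⁵ × 0.6788 m × 147.9 = 2.3091×10⁻³ m = 2.3091 mm
difference = 2.3091 − 0.82324 = 1.48586 mm

1.49 mm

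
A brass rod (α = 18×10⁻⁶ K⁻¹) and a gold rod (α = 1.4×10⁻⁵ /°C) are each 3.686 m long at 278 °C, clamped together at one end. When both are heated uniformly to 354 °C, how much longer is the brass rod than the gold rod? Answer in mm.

1.12 mm

ΔT = 76 K
brass: ΔL = 18×10⁻⁶ × 3.686 m × 76 = 5.0424×10⁻³ m = 5.0424 mm
gold: ΔL = 1.4×10⁻⁵ × 3.686 m × 76 = 3.9219×10⁻³ m = 3.9219 mm
difference = 5.0424 − 3.9219 = 1.1205 mm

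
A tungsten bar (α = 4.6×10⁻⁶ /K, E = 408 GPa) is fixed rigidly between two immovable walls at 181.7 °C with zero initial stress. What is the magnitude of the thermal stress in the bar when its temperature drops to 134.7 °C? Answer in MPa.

Fully constrained: the free strain ε = αΔT is blocked, so σ = Eε = EαΔT.
|ΔT| = 47.0 K
σ = 408×10⁹ × 4.6×10⁻⁶ × 47.0 = 8.82×10⁷ Pa

σ = 88.2 MPa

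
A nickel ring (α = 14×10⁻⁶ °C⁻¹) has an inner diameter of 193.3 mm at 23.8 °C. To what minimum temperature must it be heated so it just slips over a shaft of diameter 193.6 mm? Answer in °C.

Required Δd = 193.6 − 193.3 = 0.3 mm
Δd = αd₀ΔT ⇒ ΔT = Δd/(αd₀) = 0.3 / (14×10⁻⁶ × 193.3) = 110.86 K
T_min = 23.8 + 110.86 = 134.66 °C

T = 135 °C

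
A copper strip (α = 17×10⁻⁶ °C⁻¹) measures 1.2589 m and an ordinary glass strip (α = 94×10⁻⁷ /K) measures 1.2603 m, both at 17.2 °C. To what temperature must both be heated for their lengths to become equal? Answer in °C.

T = 163.7 °C

L₁(1 + α₁ΔT) = L₂(1 + α₂ΔT) ⇒ ΔT = (L₂ − L₁)/(α₁L₁ − α₂L₂)
L₂ − L₁ = 1.2603 − 1.2589 = 1.40×10⁻³ m
α₁L₁ − α₂L₂ = 17×10⁻⁶×1.2589 − 94×10⁻⁷×1.2603 = 9.55448×10⁻⁶ m/K
ΔT = 1.40×10⁻³ / 9.55448×10⁻⁶ = 146.528 K
T = 17.2 + 146.528 = 163.728 °C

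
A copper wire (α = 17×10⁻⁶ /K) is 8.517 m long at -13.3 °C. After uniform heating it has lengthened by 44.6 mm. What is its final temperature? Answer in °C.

ΔL = αL₀ΔT ⇒ ΔT = ΔL / (αL₀)
ΔT = 44.6×10⁻³ m / (17×10⁻⁶ × 8.517 m) = 308.03 K
T = -13.3 + 308.03 = 294.73 °C

T = 295 °C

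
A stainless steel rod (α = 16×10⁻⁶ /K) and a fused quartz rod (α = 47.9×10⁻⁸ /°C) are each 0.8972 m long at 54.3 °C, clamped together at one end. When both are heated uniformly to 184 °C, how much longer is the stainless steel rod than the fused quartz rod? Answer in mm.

ΔT = 129.7 K
stainless steel: ΔL = 16×10⁻⁶ × 0.8972 m × 129.7 = 1.8619×10⁻³ m = 1.8619 mm
fused quartz: ΔL = 47.9×10⁻⁸ × 0.8972 m × 129.7 = 5.5740×10⁻⁵ m = 0.055740 mm
difference = 1.8619 − 0.055740 = 1.80616 mm

1.81 mm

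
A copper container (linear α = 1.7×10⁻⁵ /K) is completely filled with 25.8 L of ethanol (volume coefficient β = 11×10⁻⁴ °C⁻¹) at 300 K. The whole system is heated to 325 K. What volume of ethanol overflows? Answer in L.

0.677 L

The container also expands: β_container ≈ 3α = 5.1×10⁻⁵ /K
Net overflow = V₀(β_liq − 3α_cont)ΔT
β − 3α = 1.10×10⁻³ − 5.1×10⁻⁵ = 1.049×10⁻³ /K; ΔT = 25 K
ΔV = 25.8 × 1.049×10⁻³ × 25 = 0.677 L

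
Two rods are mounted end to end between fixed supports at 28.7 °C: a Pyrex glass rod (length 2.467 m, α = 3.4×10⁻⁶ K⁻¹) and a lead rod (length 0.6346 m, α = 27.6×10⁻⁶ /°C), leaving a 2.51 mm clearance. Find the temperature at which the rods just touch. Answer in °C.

T = 126 °C

α₁L₁ = 8.3878×10⁻⁶ m/K, α₂L₂ = 1.751496×10⁻⁵ m/K → total 2.590276×10⁻⁵ m/K
ΔT = g/(α₁L₁+α₂L₂) = 2.51×10⁻³ / 2.590276×10⁻⁵ = 96.90 K
T = 28.7 + 96.90 = 125.60 °C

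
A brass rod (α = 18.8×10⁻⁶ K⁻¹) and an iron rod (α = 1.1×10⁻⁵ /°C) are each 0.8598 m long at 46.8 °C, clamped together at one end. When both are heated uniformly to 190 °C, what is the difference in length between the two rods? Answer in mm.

0.960 mm

ΔT = 143.2 K
brass: ΔL = 18.8×10⁻⁶ × 0.8598 m × 143.2 = 2.3147×10⁻³ m = 2.3147 mm
iron: ΔL = 1.1×10⁻⁵ × 0.8598 m × 143.2 = 1.3544×10⁻³ m = 1.3544 mm
difference = 2.3147 − 1.3544 = 0.9603 mm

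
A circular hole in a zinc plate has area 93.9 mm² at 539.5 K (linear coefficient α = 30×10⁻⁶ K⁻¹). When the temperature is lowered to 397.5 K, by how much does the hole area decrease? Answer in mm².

Area coefficient ≈ 2α; |ΔT| = 142.0 K
ΔA = 2αA₀ΔT = 2(30×10⁻⁶)(93.9)(142.0) = 0.800 mm²

ΔA = 0.800 mm²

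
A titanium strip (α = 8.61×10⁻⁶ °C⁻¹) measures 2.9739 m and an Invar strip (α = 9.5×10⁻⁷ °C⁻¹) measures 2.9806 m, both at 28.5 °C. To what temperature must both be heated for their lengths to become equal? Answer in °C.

T = 322.7 °C

L₁(1 + α₁ΔT) = L₂(1 + α₂ΔT) ⇒ ΔT = (L₂ − L₁)/(α₁L₁ − α₂L₂)
L₂ − L₁ = 2.9806 − 2.9739 = 6.70×10⁻³ m
α₁L₁ − α₂L₂ = 8.61×10⁻⁶×2.9739 − 9.5×10⁻⁷×2.9806 = 2.2773709×10⁻⁵ m/K
ΔT = 6.70×10⁻³ / 2.2773709×10⁻⁵ = 294.199 K
T = 28.5 + 294.199 = 322.699 °C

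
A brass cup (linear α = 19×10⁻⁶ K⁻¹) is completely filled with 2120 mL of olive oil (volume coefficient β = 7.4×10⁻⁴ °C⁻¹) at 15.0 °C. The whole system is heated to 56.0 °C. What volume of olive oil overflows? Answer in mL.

59.4 mL

The cup also expands: β_container ≈ 3α = 5.7×10⁻⁵ /K
Net overflow = V₀(β_liq − 3α_cont)ΔT
β − 3α = 7.40×10⁻⁴ − 5.7×10⁻⁵ = 6.83×10⁻⁴ /K; ΔT = 41.0 K
ΔV = 2120 × 6.83×10⁻⁴ × 41.0 = 59.4 mL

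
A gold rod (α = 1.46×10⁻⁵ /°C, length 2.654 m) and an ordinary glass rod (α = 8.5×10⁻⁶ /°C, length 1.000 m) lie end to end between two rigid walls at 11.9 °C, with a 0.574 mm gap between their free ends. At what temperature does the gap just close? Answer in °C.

T = 24.0 °C

α₁L₁ = 3.87484×10⁻⁵ m/K, α₂L₂ = 8.500×10⁻⁶ m/K → total 4.72484×10⁻⁵ m/K
ΔT = g/(α₁L₁+α₂L₂) = 5.74×10⁻⁴ / 4.72484×10⁻⁵ = 12.149 K
T = 11.9 + 12.149 = 24.049 °C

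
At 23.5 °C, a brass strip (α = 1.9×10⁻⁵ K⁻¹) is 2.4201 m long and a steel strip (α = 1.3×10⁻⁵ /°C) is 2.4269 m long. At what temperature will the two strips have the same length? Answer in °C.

T = 494.7 °C

L₁(1 + α₁ΔT) = L₂(1 + α₂ΔT) ⇒ ΔT = (L₂ − L₁)/(α₁L₁ − α₂L₂)
L₂ − L₁ = 2.4269 − 2.4201 = 6.80×10⁻³ m
α₁L₁ − α₂L₂ = 1.9×10⁻⁵×2.4201 − 1.3×10⁻⁵×2.4269 = 1.44322×10⁻⁵ m/K
ΔT = 6.80×10⁻³ / 1.44322×10⁻⁵ = 471.169 K
T = 23.5 + 471.169 = 494.669 °C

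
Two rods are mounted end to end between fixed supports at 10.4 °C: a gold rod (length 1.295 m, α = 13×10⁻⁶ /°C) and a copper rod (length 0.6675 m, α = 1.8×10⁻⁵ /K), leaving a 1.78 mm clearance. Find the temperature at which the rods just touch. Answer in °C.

T = 72.1 °C

α₁L₁ = 1.6835×10⁻⁵ m/K, α₂L₂ = 1.2015×10⁻⁵ m/K → total 2.885×10⁻⁵ m/K
ΔT = g/(α₁L₁+α₂L₂) = 1.78×10⁻³ / 2.885×10⁻⁵ = 61.698 K
T = 10.4 + 61.698 = 72.098 °C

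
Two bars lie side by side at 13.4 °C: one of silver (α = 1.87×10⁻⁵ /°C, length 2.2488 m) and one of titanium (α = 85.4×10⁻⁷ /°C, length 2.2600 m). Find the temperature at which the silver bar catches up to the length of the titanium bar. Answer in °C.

Equal length when α₁L₁ΔT − α₂L₂ΔT = L₂ − L₁ = 1.12×10⁻² m
α₁L₁ = 4.205256×10⁻⁵, α₂L₂ = 1.93004×10⁻⁵ → Δ(αL) = 2.275216×10⁻⁵ m/K
ΔT = 1.12×10⁻² / 2.275216×10⁻⁵ = 492.261 K, so T = 13.4 + 492.261 = 505.661 °C

T = 505.7 °C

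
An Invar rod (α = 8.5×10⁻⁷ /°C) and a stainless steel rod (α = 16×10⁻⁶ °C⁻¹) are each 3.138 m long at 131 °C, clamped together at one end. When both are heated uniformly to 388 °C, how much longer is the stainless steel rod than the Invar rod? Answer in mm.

ΔT = 257 K
Invar: ΔL = 8.5×10⁻⁷ × 3.138 m × 257 = 6.8550×10⁻⁴ m = 0.68550 mm
stainless steel: ΔL = 16×10⁻⁶ × 3.138 m × 257 = 1.2903×10⁻² m = 12.903 mm
difference = 12.903 − 0.68550 = 12.2175 mm

12.2 mm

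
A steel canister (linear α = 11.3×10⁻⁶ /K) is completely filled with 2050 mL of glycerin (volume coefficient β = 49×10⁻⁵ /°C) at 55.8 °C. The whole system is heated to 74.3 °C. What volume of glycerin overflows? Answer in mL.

The canister also expands: β_container ≈ 3α = 3.39×10⁻⁵ /K
Net overflow = V₀(β_liq − 3α_cont)ΔT
β − 3α = 4.90×10⁻⁴ − 3.39×10⁻⁵ = 4.561×10⁻⁴ /K; ΔT = 18.5 K
ΔV = 2050 × 4.561×10⁻⁴ × 18.5 = 17.3 mL

17.3 mL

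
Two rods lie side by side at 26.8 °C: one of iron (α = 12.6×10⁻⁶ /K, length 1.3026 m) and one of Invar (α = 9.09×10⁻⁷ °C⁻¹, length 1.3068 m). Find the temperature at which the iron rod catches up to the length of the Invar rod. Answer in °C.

T = 302.7 °C

Equal length when α₁L₁ΔT − α₂L₂ΔT = L₂ − L₁ = 4.20×10⁻³ m
α₁L₁ = 1.641276×10⁻⁵, α₂L₂ = 1.1878812×10⁻⁶ → Δ(αL) = 1.52248788×10⁻⁵ m/K
ΔT = 4.20×10⁻³ / 1.52248788×10⁻⁵ = 275.864 K, so T = 26.8 + 275.864 = 302.664 °C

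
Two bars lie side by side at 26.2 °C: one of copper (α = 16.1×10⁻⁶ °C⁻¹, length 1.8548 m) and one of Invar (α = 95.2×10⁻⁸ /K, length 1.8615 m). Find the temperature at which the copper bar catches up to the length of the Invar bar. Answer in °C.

T = 264.7 °C

L₁(1 + α₁ΔT) = L₂(1 + α₂ΔT) ⇒ ΔT = (L₂ − L₁)/(α₁L₁ − α₂L₂)
L₂ − L₁ = 1.8615 − 1.8548 = 6.70×10⁻³ m
α₁L₁ − α₂L₂ = 16.1×10⁻⁶×1.8548 − 95.2×10⁻⁸×1.8615 = 2.8090132×10⁻⁵ m/K
ΔT = 6.70×10⁻³ / 2.8090132×10⁻⁵ = 238.518 K
T = 26.2 + 238.518 = 264.718 °C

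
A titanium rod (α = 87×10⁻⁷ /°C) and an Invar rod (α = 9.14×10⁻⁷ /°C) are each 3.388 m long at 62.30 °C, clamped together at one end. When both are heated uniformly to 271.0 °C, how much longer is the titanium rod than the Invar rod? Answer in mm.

5.51 mm

ΔT = 208.70 K
titanium: ΔL = 87×10⁻⁷ × 3.388 m × 208.70 = 6.1516×10⁻³ m = 6.1516 mm
Invar: ΔL = 9.14×10⁻⁷ × 3.388 m × 208.70 = 6.4627×10⁻⁴ m = 0.64627 mm
difference = 6.1516 − 0.64627 = 5.50533 mm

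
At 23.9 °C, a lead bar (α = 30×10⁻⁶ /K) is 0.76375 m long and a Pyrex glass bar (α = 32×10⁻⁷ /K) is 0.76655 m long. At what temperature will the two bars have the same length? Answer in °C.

T = 160.8 °C

Equal length when α₁L₁ΔT − α₂L₂ΔT = L₂ − L₁ = 2.80×10⁻³ m
α₁L₁ = 2.29125×10⁻⁵, α₂L₂ = 2.45296×10⁻⁶ → Δ(αL) = 2.045954×10⁻⁵ m/K
ΔT = 2.80×10⁻³ / 2.045954×10⁻⁵ = 136.855 K, so T = 23.9 + 136.855 = 160.755 °C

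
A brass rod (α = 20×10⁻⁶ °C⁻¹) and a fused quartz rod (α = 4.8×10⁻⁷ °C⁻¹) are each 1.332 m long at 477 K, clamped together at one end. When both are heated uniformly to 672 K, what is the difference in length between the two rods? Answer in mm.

ΔT = 195 K
brass: ΔL = 20×10⁻⁶ × 1.332 m × 195 = 5.1948×10⁻³ m = 5.1948 mm
fused quartz: ΔL = 4.8×10⁻⁷ × 1.332 m × 195 = 1.2468×10⁻⁴ m = 0.12468 mm
difference = 5.1948 − 0.12468 = 5.07012 mm

5.07 mm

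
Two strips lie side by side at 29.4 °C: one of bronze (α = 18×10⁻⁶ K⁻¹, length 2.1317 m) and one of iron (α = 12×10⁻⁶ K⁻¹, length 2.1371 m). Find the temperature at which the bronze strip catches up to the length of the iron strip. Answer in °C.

T = 453.7 °C

L₁(1 + α₁ΔT) = L₂(1 + α₂ΔT) ⇒ ΔT = (L₂ − L₁)/(α₁L₁ − α₂L₂)
L₂ − L₁ = 2.1371 − 2.1317 = 5.40×10⁻³ m
α₁L₁ − α₂L₂ = 18×10⁻⁶×2.1317 − 12×10⁻⁶×2.1371 = 1.27254×10⁻⁵ m/K
ΔT = 5.40×10⁻³ / 1.27254×10⁻⁵ = 424.348 K
T = 29.4 + 424.348 = 453.748 °C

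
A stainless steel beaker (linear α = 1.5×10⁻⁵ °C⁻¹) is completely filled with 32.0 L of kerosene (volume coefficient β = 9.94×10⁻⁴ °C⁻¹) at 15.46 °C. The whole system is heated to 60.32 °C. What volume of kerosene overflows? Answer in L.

The beaker also expands: β_container ≈ 3α = 4.5×10⁻⁵ /K
Net overflow = V₀(β_liq − 3α_cont)ΔT
β − 3α = 9.94×10⁻⁴ − 4.5×10⁻⁵ = 9.49×10⁻⁴ /K; ΔT = 44.86 K
ΔV = 32.0 × 9.49×10⁻⁴ × 44.86 = 1.36 L

1.36 L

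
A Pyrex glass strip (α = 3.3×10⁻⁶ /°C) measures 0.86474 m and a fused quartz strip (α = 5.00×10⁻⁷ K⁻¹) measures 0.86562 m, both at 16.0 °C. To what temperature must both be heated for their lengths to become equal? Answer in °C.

T = 379.5 °C

Equal length when α₁L₁ΔT − α₂L₂ΔT = L₂ − L₁ = 8.80×10⁻⁴ m
α₁L₁ = 2.853642×10⁻⁶, α₂L₂ = 4.3281×10⁻⁷ → Δ(αL) = 2.420832×10⁻⁶ m/K
ΔT = 8.80×10⁻⁴ / 2.420832×10⁻⁶ = 363.511 K, so T = 16.0 + 363.511 = 379.511 °C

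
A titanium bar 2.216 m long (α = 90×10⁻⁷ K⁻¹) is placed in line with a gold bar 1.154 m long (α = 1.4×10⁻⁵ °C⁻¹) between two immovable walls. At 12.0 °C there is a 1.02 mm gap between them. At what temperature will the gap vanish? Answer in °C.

Gap closes when ΔL₁ + ΔL₂ = 1.02 mm = 1.02×10⁻³ m
(α₁L₁ + α₂L₂)ΔT = g
α₁L₁ + α₂L₂ = 90×10⁻⁷×2.216 + 1.4×10⁻⁵×1.154 = 3.61×10⁻⁵ m/K
ΔT = 1.02×10⁻³ / 3.61×10⁻⁵ = 28.255 K
T = 12.0 + 28.255 = 40.255 °C

T = 40.3 °C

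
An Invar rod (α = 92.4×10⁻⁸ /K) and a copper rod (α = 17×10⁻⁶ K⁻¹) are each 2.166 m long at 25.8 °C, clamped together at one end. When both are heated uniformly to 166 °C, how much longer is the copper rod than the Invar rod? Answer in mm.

4.88 mm

ΔT = 140.2 K
Invar: ΔL = 92.4×10⁻⁸ × 2.166 m × 140.2 = 2.8059×10⁻⁴ m = 0.28059 mm
copper: ΔL = 17×10⁻⁶ × 2.166 m × 140.2 = 5.1624×10⁻³ m = 5.1624 mm
difference = 5.1624 − 0.28059 = 4.88181 mm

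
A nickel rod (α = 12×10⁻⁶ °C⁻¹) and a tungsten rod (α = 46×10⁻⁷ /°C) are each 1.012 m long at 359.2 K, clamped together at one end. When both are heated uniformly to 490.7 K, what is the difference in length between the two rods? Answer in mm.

ΔT = 131.5 K
nickel: ΔL = 12×10⁻⁶ × 1.012 m × 131.5 = 1.5969×10⁻³ m = 1.5969 mm
tungsten: ΔL = 46×10⁻⁷ × 1.012 m × 131.5 = 6.1216×10⁻⁴ m = 0.61216 mm
difference = 1.5969 − 0.61216 = 0.98474 mm

0.985 mm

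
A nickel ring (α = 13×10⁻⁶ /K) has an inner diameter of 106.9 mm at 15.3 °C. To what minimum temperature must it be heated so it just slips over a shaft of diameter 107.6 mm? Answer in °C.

T = 519 °C

Required Δd = 107.6 − 106.9 = 0.7 mm
Δd = αd₀ΔT ⇒ ΔT = Δd/(αd₀) = 0.7 / (13×10⁻⁶ × 106.9) = 503.71 K
T_min = 15.3 + 503.71 = 519.01 °C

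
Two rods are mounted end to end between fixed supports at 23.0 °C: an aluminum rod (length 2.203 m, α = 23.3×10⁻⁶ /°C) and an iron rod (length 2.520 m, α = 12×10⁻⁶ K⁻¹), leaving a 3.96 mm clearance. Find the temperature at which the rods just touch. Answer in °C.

T = 71.5 °C

α₁L₁ = 5.13299×10⁻⁵ m/K, α₂L₂ = 3.024×10⁻⁵ m/K → total 8.15699×10⁻⁵ m/K
ΔT = g/(α₁L₁+α₂L₂) = 3.96×10⁻³ / 8.15699×10⁻⁵ = 48.547 K
T = 23.0 + 48.547 = 71.547 °C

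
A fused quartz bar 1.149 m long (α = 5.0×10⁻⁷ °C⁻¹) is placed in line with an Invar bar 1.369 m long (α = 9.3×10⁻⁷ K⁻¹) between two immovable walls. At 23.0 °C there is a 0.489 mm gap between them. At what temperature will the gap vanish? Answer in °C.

T = 288 °C

Gap closes when ΔL₁ + ΔL₂ = 0.489 mm = 4.89×10⁻⁴ m
(α₁L₁ + α₂L₂)ΔT = g
α₁L₁ + α₂L₂ = 5.0×10⁻⁷×1.149 + 9.3×10⁻⁷×1.369 = 1.84767×10⁻⁶ m/K
ΔT = 4.89×10⁻⁴ / 1.84767×10⁻⁶ = 264.66 K
T = 23.0 + 264.66 = 287.66 °C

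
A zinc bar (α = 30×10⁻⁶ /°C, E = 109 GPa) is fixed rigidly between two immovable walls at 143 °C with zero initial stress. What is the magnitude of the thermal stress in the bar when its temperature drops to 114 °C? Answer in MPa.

Fully constrained: the free strain ε = αΔT is blocked, so σ = Eε = EαΔT.
|ΔT| = 29 K
σ = 109×10⁹ × 30×10⁻⁶ × 29 = 9.48×10⁷ Pa

σ = 94.8 MPa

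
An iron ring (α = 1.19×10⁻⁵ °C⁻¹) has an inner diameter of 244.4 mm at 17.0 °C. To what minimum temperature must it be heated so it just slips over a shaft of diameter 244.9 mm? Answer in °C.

T = 189 °C

Required Δd = 244.9 − 244.4 = 0.5 mm
Δd = αd₀ΔT ⇒ ΔT = Δd/(αd₀) = 0.5 / (1.19×10⁻⁵ × 244.4) = 171.92 K
T_min = 17.0 + 171.92 = 188.92 °C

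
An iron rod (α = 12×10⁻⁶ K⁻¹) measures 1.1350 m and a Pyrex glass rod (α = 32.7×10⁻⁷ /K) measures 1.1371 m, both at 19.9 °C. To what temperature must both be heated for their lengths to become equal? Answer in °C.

T = 232.0 °C

Equal length when α₁L₁ΔT − α₂L₂ΔT = L₂ − L₁ = 2.10×10⁻³ m
α₁L₁ = 1.362×10⁻⁵, α₂L₂ = 3.718317×10⁻⁶ → Δ(αL) = 9.901683×10⁻⁶ m/K
ΔT = 2.10×10⁻³ / 9.901683×10⁻⁶ = 212.085 K, so T = 19.9 + 212.085 = 231.985 °C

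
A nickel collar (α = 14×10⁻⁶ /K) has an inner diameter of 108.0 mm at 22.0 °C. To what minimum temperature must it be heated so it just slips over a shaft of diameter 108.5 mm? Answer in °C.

Required Δd = 108.5 − 108.0 = 0.5 mm
Δd = αd₀ΔT ⇒ ΔT = Δd/(αd₀) = 0.5 / (14×10⁻⁶ × 108.0) = 330.69 K
T_min = 22.0 + 330.69 = 352.69 °C

T = 353 °C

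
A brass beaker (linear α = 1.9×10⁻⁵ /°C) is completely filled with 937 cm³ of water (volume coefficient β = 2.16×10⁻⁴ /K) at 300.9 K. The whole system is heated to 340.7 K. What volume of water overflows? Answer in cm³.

5.93 cm³

The beaker also expands: β_container ≈ 3α = 5.7×10⁻⁵ /K
Net overflow = V₀(β_liq − 3α_cont)ΔT
β − 3α = 2.16×10⁻⁴ − 5.7×10⁻⁵ = 1.59×10⁻⁴ /K; ΔT = 39.8 K
ΔV = 937 × 1.59×10⁻⁴ × 39.8 = 5.93 cm³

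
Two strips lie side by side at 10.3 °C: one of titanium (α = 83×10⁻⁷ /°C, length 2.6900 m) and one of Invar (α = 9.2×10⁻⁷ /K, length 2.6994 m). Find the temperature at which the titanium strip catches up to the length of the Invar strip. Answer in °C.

T = 484.0 °C

Equal length when α₁L₁ΔT − α₂L₂ΔT = L₂ − L₁ = 9.40×10⁻³ m
α₁L₁ = 2.2327×10⁻⁵, α₂L₂ = 2.483448×10⁻⁶ → Δ(αL) = 1.9843552×10⁻⁵ m/K
ΔT = 9.40×10⁻³ / 1.9843552×10⁻⁵ = 473.706 K, so T = 10.3 + 473.706 = 484.006 °C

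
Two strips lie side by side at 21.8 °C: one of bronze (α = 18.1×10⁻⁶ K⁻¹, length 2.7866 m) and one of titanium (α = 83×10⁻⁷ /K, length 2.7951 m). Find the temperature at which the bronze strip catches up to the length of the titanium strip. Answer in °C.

L₁(1 + α₁ΔT) = L₂(1 + α₂ΔT) ⇒ ΔT = (L₂ − L₁)/(α₁L₁ − α₂L₂)
L₂ − L₁ = 2.7951 − 2.7866 = 8.50×10⁻³ m
α₁L₁ − α₂L₂ = 18.1×10⁻⁶×2.7866 − 83×10⁻⁷×2.7951 = 2.723813×10⁻⁵ m/K
ΔT = 8.50×10⁻³ / 2.723813×10⁻⁵ = 312.063 K
T = 21.8 + 312.063 = 333.863 °C

T = 333.9 °C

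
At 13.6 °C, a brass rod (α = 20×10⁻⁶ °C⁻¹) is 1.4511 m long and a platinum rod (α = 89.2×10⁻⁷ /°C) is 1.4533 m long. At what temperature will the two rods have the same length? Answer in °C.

L₁(1 + α₁ΔT) = L₂(1 + α₂ΔT) ⇒ ΔT = (L₂ − L₁)/(α₁L₁ − α₂L₂)
L₂ − L₁ = 1.4533 − 1.4511 = 2.20×10⁻³ m
α₁L₁ − α₂L₂ = 20×10⁻⁶×1.4511 − 89.2×10⁻⁷×1.4533 = 1.6058564×10⁻⁵ m/K
ΔT = 2.20×10⁻³ / 1.6058564×10⁻⁵ = 136.999 K
T = 13.6 + 136.999 = 150.599 °C

T = 150.6 °C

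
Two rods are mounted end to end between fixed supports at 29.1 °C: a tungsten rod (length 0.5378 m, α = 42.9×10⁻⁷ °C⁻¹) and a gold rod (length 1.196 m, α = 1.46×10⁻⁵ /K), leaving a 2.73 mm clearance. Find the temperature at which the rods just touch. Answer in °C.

Gap closes when ΔL₁ + ΔL₂ = 2.73 mm = 2.73×10⁻³ m
(α₁L₁ + α₂L₂)ΔT = g
α₁L₁ + α₂L₂ = 42.9×10⁻⁷×0.5378 + 1.46×10⁻⁵×1.196 = 1.9768762×10⁻⁵ m/K
ΔT = 2.73×10⁻³ / 1.9768762×10⁻⁵ = 138.10 K
T = 29.1 + 138.10 = 167.20 °C

T = 167 °C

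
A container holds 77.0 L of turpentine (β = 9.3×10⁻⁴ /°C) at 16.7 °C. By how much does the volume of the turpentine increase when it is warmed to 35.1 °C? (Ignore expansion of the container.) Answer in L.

ΔV = 1.32 L

|ΔT| = |35.1 − 16.7| = 18.4 K
ΔV = βV₀ΔT = (9.3×10⁻⁴)(77.0)(18.4) = 1.32 L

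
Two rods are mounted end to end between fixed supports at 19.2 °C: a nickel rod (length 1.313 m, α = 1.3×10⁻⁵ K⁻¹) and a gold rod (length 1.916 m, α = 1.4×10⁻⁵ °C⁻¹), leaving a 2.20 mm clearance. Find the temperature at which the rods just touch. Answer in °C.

T = 69.3 °C

α₁L₁ = 1.7069×10⁻⁵ m/K, α₂L₂ = 2.6824×10⁻⁵ m/K → total 4.3893×10⁻⁵ m/K
ΔT = g/(α₁L₁+α₂L₂) = 2.20×10⁻³ / 4.3893×10⁻⁵ = 50.122 K
T = 19.2 + 50.122 = 69.322 °C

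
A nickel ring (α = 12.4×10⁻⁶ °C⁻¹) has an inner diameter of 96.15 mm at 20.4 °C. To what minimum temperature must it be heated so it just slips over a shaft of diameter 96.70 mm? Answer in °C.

T = 482 °C

Required Δd = 96.70 − 96.15 = 0.55 mm
Δd = αd₀ΔT ⇒ ΔT = Δd/(αd₀) = 0.55 / (12.4×10⁻⁶ × 96.15) = 461.31 K
T_min = 20.4 + 461.31 = 481.71 °C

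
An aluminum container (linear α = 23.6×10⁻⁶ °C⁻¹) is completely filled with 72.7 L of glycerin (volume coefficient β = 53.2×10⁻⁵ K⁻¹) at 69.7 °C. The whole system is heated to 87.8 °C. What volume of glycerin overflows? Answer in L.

0.607 L

The container also expands: β_container ≈ 3α = 7.08×10⁻⁵ /K
Net overflow = V₀(β_liq − 3α_cont)ΔT
β − 3α = 5.32×10⁻⁴ − 7.08×10⁻⁵ = 4.612×10⁻⁴ /K; ΔT = 18.1 K
ΔV = 72.7 × 4.612×10⁻⁴ × 18.1 = 0.607 L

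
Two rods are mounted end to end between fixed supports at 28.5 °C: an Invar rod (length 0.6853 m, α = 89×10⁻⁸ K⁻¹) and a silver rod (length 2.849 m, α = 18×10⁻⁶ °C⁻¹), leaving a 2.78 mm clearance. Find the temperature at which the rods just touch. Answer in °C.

T = 82.1 °C

α₁L₁ = 6.09917×10⁻⁷ m/K, α₂L₂ = 5.1282×10⁻⁵ m/K → total 5.1891917×10⁻⁵ m/K
ΔT = g/(α₁L₁+α₂L₂) = 2.78×10⁻³ / 5.1891917×10⁻⁵ = 53.573 K
T = 28.5 + 53.573 = 82.073 °C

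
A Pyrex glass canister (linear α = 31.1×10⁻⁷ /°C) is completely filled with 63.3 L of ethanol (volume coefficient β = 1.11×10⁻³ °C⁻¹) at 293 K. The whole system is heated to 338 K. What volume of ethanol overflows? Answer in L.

The canister also expands: β_container ≈ 3α = 9.33×10⁻⁶ /K
Net overflow = V₀(β_liq − 3α_cont)ΔT
β − 3α = 1.11×10⁻³ − 9.33×10⁻⁶ = 1.10067×10⁻³ /K; ΔT = 45 K
ΔV = 63.3 × 1.10067×10⁻³ × 45 = 3.14 L

3.14 L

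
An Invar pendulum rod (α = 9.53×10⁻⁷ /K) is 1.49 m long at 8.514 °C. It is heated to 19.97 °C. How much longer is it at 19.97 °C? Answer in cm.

ΔL = 0.00163 cm

|ΔT| = |19.97 − 8.514| = 11.456 K
ΔL = αL₀ΔT = (9.53×10⁻⁷)(1.49)(11.456) = 1.63×10⁻⁵ m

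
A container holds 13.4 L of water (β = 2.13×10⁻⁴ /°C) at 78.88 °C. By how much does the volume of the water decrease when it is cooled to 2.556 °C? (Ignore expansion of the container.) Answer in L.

ΔV = 0.218 L

|ΔT| = |2.556 − 78.88| = 76.324 K
ΔV = βV₀ΔT = (2.13×10⁻⁴)(13.4)(76.324) = 0.218 L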